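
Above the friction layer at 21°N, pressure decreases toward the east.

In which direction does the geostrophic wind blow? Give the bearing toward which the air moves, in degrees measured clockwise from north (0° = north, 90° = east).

180°

The pressure-gradient force points toward the east (bearing 090°).
Geostrophic balance: in the Northern Hemisphere the Coriolis force deflects motion to the right, so the geostrophic wind blows 90° to the right of the pressure-gradient force (low pressure on the left).
Rotating 090° by 90° clockwise gives 180° — the wind blows toward the south.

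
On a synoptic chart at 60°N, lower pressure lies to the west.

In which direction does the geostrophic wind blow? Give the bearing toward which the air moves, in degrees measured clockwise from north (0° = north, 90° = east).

000°

The pressure-gradient force points toward the west (bearing 270°).
Geostrophic balance: in the Northern Hemisphere the Coriolis force deflects motion to the right, so the geostrophic wind blows 90° to the right of the pressure-gradient force (low pressure on the left).
Rotating 270° by 90° clockwise gives 000° — the wind blows toward the north.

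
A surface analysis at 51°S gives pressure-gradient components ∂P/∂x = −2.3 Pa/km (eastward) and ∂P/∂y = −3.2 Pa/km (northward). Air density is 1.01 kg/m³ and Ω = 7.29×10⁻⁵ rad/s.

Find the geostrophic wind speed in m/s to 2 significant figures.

Coriolis parameter at 51°S:
f = 2Ω sin φ = 2 × 7.29×10⁻⁵ × sin 51° = 1.13×10⁻⁴ s⁻¹
In the Southern Hemisphere f is negative: f = −1.13×10⁻⁴ s⁻¹.
Component geostrophic relations (x east, y north):
u_g = −(1/(fρ)) ∂P/∂y,  v_g = (1/(fρ)) ∂P/∂x
u_g = −(−3.2×10⁻³)/(−1.13×10⁻⁴ × 1.01) = −28.0 m/s;  v_g = (−2.3×10⁻³)/(−1.13×10⁻⁴ × 1.01) = 20.1 m/s
|V_g| = √(u_g² + v_g²) = 34.4 m/s

34 m/s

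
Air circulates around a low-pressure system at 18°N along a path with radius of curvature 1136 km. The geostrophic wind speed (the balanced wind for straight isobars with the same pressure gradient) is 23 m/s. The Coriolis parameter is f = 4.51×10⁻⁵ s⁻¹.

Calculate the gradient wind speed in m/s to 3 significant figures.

17.2 m/s

Around a low, centrifugal force acts outward with Coriolis, so pressure-gradient force balances both:
(1/ρ)|∂P/∂n| = fV + V²/R  →  V² + fR·V − fR·V_g = 0
With fR = 4.51×10⁻⁵ × 1136×10³ m = 51.2 m/s:
V = [−fR + √((fR)² + 4 fR V_g)]/2 = [−51.2 + √(51.2² + 4×51.2×23)]/2 = 17.2 m/s
Subgeostrophic (V < V_g = 23 m/s), as expected around a low.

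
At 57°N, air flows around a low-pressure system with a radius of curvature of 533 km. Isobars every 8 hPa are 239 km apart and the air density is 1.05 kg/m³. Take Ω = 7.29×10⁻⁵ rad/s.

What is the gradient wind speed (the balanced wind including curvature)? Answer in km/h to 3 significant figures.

Coriolis parameter at 57°N:
f = 2Ω sin φ = 2 × 7.29×10⁻⁵ × sin 57° = 1.22×10⁻⁴ s⁻¹
Pressure gradient: |∂P/∂n| = 800 Pa / 239000 m = 3.35×10⁻³ Pa/m
Geostrophic speed: V_g = |∂P/∂n|/(fρ) = 3.35×10⁻³/(1.22×10⁻⁴ × 1.05) = 26.1 m/s
Around a low, centrifugal force acts outward with Coriolis, so pressure-gradient force balances both:
(1/ρ)|∂P/∂n| = fV + V²/R  →  V² + fR·V − fR·V_g = 0
With fR = 1.22×10⁻⁴ × 533×10³ m = 65.2 m/s:
V = [−fR + √((fR)² + 4 fR V_g)]/2 = [−65.2 + √(65.2² + 4×65.2×26.1)]/2 = 20 m/s
Subgeostrophic (V < V_g = 26.1 m/s), as expected around a low.
Converting: 20 m/s × 3.6 = 71.9 km/h

71.9 km/h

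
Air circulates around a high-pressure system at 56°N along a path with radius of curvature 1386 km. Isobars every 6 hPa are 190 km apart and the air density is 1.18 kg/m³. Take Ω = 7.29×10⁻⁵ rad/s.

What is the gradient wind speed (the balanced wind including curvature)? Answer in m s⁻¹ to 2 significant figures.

26 m s⁻¹

Coriolis parameter at 56°N:
f = 2Ω sin φ = 2 × 7.29×10⁻⁵ × sin 56° = 1.21×10⁻⁴ s⁻¹
Pressure gradient: |∂P/∂n| = 600 Pa / 190000 m = 3.16×10⁻³ Pa/m
Geostrophic speed: V_g = |∂P/∂n|/(fρ) = 3.16×10⁻³/(1.21×10⁻⁴ × 1.18) = 22.1 m/s
Around a high, pressure-gradient force acts outward with centrifugal, so Coriolis balances both:
fV = (1/ρ)|∂P/∂n| + V²/R  →  V² − fR·V + fR·V_g = 0
With fR = 1.21×10⁻⁴ × 1386×10³ m = 168 m/s:
V = [fR − √((fR)² − 4 fR V_g)]/2 = [168 − √(168² − 4×168×22.1)]/2 = 26.3 m/s
Supergeostrophic (V > V_g = 22.1 m/s), as expected around a high.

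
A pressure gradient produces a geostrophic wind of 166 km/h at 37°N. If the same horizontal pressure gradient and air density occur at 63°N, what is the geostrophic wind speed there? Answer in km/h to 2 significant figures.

110 km/h

With the same pressure gradient and density, V_g ∝ 1/f ∝ 1/sin φ.
V₂ = V₁ · sin φ₁ / sin φ₂ = 166 × sin 37° / sin 63°
V₂ = 166 × 0.6018/0.8910 = 110 km/h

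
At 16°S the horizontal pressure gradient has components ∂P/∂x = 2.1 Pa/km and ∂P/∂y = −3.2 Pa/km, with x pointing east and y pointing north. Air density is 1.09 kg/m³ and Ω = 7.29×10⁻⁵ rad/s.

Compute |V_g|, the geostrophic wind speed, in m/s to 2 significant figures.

87 m/s

Coriolis parameter at 16°S:
f = 2Ω sin φ = 2 × 7.29×10⁻⁵ × sin 16° = 4.02×10⁻⁵ s⁻¹
In the Southern Hemisphere f is negative: f = −4.02×10⁻⁵ s⁻¹.
Component geostrophic relations (x east, y north):
u_g = −(1/(fρ)) ∂P/∂y,  v_g = (1/(fρ)) ∂P/∂x
u_g = −(−3.2×10⁻³)/(−4.02×10⁻⁵ × 1.09) = −73.1 m/s;  v_g = (2.1×10⁻³)/(−4.02×10⁻⁵ × 1.09) = −47.9 m/s
|V_g| = √(u_g² + v_g²) = 87.4 m/s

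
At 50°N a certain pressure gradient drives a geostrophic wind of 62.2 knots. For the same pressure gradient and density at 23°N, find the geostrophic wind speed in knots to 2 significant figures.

120 knots

With the same pressure gradient and density, V_g ∝ 1/f ∝ 1/sin φ.
V₂ = V₁ · sin φ₁ / sin φ₂ = 62.2 × sin 50° / sin 23°
V₂ = 62.2 × 0.7660/0.3907 = 120 knots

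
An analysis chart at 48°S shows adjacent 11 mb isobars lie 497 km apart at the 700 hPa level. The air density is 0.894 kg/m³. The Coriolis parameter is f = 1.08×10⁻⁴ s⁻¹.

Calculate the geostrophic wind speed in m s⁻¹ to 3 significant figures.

22.9 m s⁻¹

Pressure gradient: |∂P/∂n| = 1100 Pa / 497000 m = 2.21×10⁻³ Pa/m
Geostrophic balance (pressure-gradient force = Coriolis force):
V_g = (1/(fρ)) |∂P/∂n| = 2.21×10⁻³ / (1.08×10⁻⁴ × 0.894) = 22.9 m/s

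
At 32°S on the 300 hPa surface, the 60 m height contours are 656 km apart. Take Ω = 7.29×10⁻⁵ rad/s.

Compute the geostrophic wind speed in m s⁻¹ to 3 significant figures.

11.6 m s⁻¹

Coriolis parameter at 32°S:
f = 2Ω sin φ = 2 × 7.29×10⁻⁵ × sin 32° = 7.73×10⁻⁵ s⁻¹
Height gradient: |∂Z/∂n| = 60 m / 656000 m = 9.15×10⁻⁵
On a pressure surface, geostrophic balance gives V_g = (g/f)|∂Z/∂n|:
V_g = 9.81 × 9.15×10⁻⁵ / 7.73×10⁻⁵ = 11.6 m/s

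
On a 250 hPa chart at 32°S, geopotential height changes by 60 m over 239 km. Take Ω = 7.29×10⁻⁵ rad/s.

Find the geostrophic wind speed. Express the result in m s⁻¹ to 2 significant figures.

Coriolis parameter at 32°S:
f = 2Ω sin φ = 2 × 7.29×10⁻⁵ × sin 32° = 7.73×10⁻⁵ s⁻¹
Height gradient: |∂Z/∂n| = 60 m / 239000 m = 2.51×10⁻⁴
On a pressure surface, geostrophic balance gives V_g = (g/f)|∂Z/∂n|:
V_g = 9.81 × 2.51×10⁻⁴ / 7.73×10⁻⁵ = 31.9 m/s

32 m s⁻¹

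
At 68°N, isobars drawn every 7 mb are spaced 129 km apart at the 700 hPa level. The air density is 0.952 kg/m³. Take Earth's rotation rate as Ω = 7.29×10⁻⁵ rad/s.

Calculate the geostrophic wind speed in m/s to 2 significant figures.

Coriolis parameter at 68°N:
f = 2Ω sin φ = 2 × 7.29×10⁻⁵ × sin 68° = 1.35×10⁻⁴ s⁻¹
Pressure gradient: |∂P/∂n| = 700 Pa / 129000 m = 5.43×10⁻³ Pa/m
Geostrophic balance (pressure-gradient force = Coriolis force):
V_g = (1/(fρ)) |∂P/∂n| = 5.43×10⁻³ / (1.35×10⁻⁴ × 0.952) = 42.2 m/s

42 m/s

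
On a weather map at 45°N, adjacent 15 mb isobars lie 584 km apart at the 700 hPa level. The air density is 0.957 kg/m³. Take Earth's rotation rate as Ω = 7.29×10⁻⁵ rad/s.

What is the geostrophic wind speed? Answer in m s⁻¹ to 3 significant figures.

26.0 m s⁻¹

Coriolis parameter at 45°N:
f = 2Ω sin φ = 2 × 7.29×10⁻⁵ × sin 45° = 1.03×10⁻⁴ s⁻¹
Pressure gradient: |∂P/∂n| = 1500 Pa / 584000 m = 2.57×10⁻³ Pa/m
Geostrophic balance (pressure-gradient force = Coriolis force):
V_g = (1/(fρ)) |∂P/∂n| = 2.57×10⁻³ / (1.03×10⁻⁴ × 0.957) = 26.0 m/s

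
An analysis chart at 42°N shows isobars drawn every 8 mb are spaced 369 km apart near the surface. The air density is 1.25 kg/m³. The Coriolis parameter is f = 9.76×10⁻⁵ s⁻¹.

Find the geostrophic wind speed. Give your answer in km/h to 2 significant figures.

64 km/h

Pressure gradient: |∂P/∂n| = 800 Pa / 369000 m = 2.17×10⁻³ Pa/m
Geostrophic balance (pressure-gradient force = Coriolis force):
V_g = (1/(fρ)) |∂P/∂n| = 2.17×10⁻³ / (9.76×10⁻⁵ × 1.25) = 17.8 m/s
Converting: 17.8 m/s × 3.6 = 64 km/h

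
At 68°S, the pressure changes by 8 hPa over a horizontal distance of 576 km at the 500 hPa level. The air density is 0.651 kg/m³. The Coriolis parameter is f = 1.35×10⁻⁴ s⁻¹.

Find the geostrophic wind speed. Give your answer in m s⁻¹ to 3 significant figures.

Pressure gradient: |∂P/∂n| = 800 Pa / 576000 m = 1.39×10⁻³ Pa/m
Geostrophic balance (pressure-gradient force = Coriolis force):
V_g = (1/(fρ)) |∂P/∂n| = 1.39×10⁻³ / (1.35×10⁻⁴ × 0.651) = 15.8 m/s

15.8 m s⁻¹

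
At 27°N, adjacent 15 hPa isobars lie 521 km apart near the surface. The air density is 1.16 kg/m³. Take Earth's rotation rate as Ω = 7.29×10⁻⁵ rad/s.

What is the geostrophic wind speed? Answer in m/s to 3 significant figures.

Coriolis parameter at 27°N:
f = 2Ω sin φ = 2 × 7.29×10⁻⁵ × sin 27° = 6.62×10⁻⁵ s⁻¹
Pressure gradient: |∂P/∂n| = 1500 Pa / 521000 m = 2.88×10⁻³ Pa/m
Geostrophic balance (pressure-gradient force = Coriolis force):
V_g = (1/(fρ)) |∂P/∂n| = 2.88×10⁻³ / (6.62×10⁻⁵ × 1.16) = 37.5 m/s

37.5 m/s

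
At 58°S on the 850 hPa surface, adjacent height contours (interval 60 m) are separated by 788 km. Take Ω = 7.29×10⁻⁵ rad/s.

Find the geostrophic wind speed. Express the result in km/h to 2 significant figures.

22 km/h

Coriolis parameter at 58°S:
f = 2Ω sin φ = 2 × 7.29×10⁻⁵ × sin 58° = 1.24×10⁻⁴ s⁻¹
Height gradient: |∂Z/∂n| = 60 m / 788000 m = 7.61×10⁻⁵
On a pressure surface, geostrophic balance gives V_g = (g/f)|∂Z/∂n|:
V_g = 9.81 × 7.61×10⁻⁵ / 1.24×10⁻⁴ = 6.04 m/s
Converting: 6.04 m/s × 3.6 = 22 km/h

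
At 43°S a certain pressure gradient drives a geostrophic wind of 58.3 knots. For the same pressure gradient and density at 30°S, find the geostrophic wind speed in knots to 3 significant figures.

79.5 knots

With the same pressure gradient and density, V_g ∝ 1/f ∝ 1/sin φ.
V₂ = V₁ · sin φ₁ / sin φ₂ = 58.3 × sin 43° / sin 30°
V₂ = 58.3 × 0.6820/0.5000 = 79.5 knots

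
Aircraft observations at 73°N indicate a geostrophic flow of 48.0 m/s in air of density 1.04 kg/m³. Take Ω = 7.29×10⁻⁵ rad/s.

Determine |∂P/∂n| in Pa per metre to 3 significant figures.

Coriolis parameter at 73°N:
f = 2Ω sin φ = 2 × 7.29×10⁻⁵ × sin 73° = 1.39×10⁻⁴ s⁻¹
Geostrophic balance rearranged: |∂P/∂n| = f ρ V_g
|∂P/∂n| = 1.39×10⁻⁴ × 1.04 × 48.0 = 6.96×10⁻³ Pa/m

6.96×10⁻³ Pa/m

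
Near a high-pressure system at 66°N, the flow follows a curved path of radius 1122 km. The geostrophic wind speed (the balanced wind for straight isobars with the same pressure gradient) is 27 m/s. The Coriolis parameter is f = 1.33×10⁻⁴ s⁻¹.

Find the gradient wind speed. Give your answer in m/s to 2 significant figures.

Around a high, pressure-gradient force acts outward with centrifugal, so Coriolis balances both:
fV = (1/ρ)|∂P/∂n| + V²/R  →  V² − fR·V + fR·V_g = 0
With fR = 1.33×10⁻⁴ × 1122×10³ m = 149 m/s:
V = [fR − √((fR)² − 4 fR V_g)]/2 = [149 − √(149² − 4×149×27)]/2 = 35.4 m/s
Supergeostrophic (V > V_g = 27 m/s), as expected around a high.

35 m/s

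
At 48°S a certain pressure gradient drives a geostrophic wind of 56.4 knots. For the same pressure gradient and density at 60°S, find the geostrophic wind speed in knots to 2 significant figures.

With the same pressure gradient and density, V_g ∝ 1/f ∝ 1/sin φ.
V₂ = V₁ · sin φ₁ / sin φ₂ = 56.4 × sin 48° / sin 60°
V₂ = 56.4 × 0.7431/0.8660 = 48 knots

48 knots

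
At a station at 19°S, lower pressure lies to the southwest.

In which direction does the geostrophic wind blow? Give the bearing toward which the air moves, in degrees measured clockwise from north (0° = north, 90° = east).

The pressure-gradient force points toward the southwest (bearing 225°).
Geostrophic balance: in the Southern Hemisphere the Coriolis force deflects motion to the left, so the geostrophic wind blows 90° to the left of the pressure-gradient force (low pressure on the right).
Rotating 225° by 90° counterclockwise gives 135° — the wind blows toward the southeast.

135°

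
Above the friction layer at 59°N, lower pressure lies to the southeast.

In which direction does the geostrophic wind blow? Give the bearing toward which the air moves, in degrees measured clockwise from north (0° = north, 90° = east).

The pressure-gradient force points toward the southeast (bearing 135°).
Geostrophic balance: in the Northern Hemisphere the Coriolis force deflects motion to the right, so the geostrophic wind blows 90° to the right of the pressure-gradient force (low pressure on the left).
Rotating 135° by 90° clockwise gives 225° — the wind blows toward the southwest.

225°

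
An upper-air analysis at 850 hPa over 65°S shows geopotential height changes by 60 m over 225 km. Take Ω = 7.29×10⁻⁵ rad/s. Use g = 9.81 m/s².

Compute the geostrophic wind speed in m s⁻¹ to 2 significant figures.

20 m s⁻¹

Coriolis parameter at 65°S:
f = 2Ω sin φ = 2 × 7.29×10⁻⁵ × sin 65° = 1.32×10⁻⁴ s⁻¹
Height gradient: |∂Z/∂n| = 60 m / 225000 m = 2.67×10⁻⁴
On a pressure surface, geostrophic balance gives V_g = (g/f)|∂Z/∂n|:
V_g = 9.81 × 2.67×10⁻⁴ / 1.32×10⁻⁴ = 19.8 m/s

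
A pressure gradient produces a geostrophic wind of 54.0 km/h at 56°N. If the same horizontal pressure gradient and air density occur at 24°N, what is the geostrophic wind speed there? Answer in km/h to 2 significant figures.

110 km/h

With the same pressure gradient and density, V_g ∝ 1/f ∝ 1/sin φ.
V₂ = V₁ · sin φ₁ / sin φ₂ = 54.0 × sin 56° / sin 24°
V₂ = 54.0 × 0.8290/0.4067 = 110 km/h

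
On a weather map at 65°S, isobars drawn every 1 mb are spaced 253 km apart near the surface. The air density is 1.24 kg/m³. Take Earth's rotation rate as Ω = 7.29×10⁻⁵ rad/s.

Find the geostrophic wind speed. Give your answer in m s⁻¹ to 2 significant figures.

2.4 m s⁻¹

Coriolis parameter at 65°S:
f = 2Ω sin φ = 2 × 7.29×10⁻⁵ × sin 65° = 1.32×10⁻⁴ s⁻¹
Pressure gradient: |∂P/∂n| = 100 Pa / 253000 m = 3.95×10⁻⁴ Pa/m
Geostrophic balance (pressure-gradient force = Coriolis force):
V_g = (1/(fρ)) |∂P/∂n| = 3.95×10⁻⁴ / (1.32×10⁻⁴ × 1.24) = 2.41 m/s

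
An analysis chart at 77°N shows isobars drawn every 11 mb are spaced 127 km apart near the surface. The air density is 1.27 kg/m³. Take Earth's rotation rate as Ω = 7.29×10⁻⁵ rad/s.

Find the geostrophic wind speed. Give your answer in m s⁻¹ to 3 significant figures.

Coriolis parameter at 77°N:
f = 2Ω sin φ = 2 × 7.29×10⁻⁵ × sin 77° = 1.42×10⁻⁴ s⁻¹
Pressure gradient: |∂P/∂n| = 1100 Pa / 127000 m = 8.66×10⁻³ Pa/m
Geostrophic balance (pressure-gradient force = Coriolis force):
V_g = (1/(fρ)) |∂P/∂n| = 8.66×10⁻³ / (1.42×10⁻⁴ × 1.27) = 48.0 m/s

48.0 m s⁻¹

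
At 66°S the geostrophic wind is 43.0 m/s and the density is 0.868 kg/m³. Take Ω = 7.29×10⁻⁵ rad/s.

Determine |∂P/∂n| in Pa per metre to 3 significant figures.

Coriolis parameter at 66°S:
f = 2Ω sin φ = 2 × 7.29×10⁻⁵ × sin 66° = 1.33×10⁻⁴ s⁻¹
Geostrophic balance rearranged: |∂P/∂n| = f ρ V_g
|∂P/∂n| = 1.33×10⁻⁴ × 0.868 × 43.0 = 4.97×10⁻³ Pa/m

4.97×10⁻³ Pa/m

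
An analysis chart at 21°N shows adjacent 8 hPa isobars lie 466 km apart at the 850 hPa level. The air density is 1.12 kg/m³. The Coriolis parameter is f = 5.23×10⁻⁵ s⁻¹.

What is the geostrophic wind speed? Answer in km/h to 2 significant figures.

Pressure gradient: |∂P/∂n| = 800 Pa / 466000 m = 1.72×10⁻³ Pa/m
Geostrophic balance (pressure-gradient force = Coriolis force):
V_g = (1/(fρ)) |∂P/∂n| = 1.72×10⁻³ / (5.23×10⁻⁵ × 1.12) = 29.3 m/s
Converting: 29.3 m/s × 3.6 = 110 km/h

110 km/h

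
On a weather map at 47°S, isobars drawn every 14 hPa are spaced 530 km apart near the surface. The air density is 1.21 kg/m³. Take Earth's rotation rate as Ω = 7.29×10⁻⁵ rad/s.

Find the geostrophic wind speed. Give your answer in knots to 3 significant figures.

Coriolis parameter at 47°S:
f = 2Ω sin φ = 2 × 7.29×10⁻⁵ × sin 47° = 1.07×10⁻⁴ s⁻¹
Pressure gradient: |∂P/∂n| = 1400 Pa / 530000 m = 2.64×10⁻³ Pa/m
Geostrophic balance (pressure-gradient force = Coriolis force):
V_g = (1/(fρ)) |∂P/∂n| = 2.64×10⁻³ / (1.07×10⁻⁴ × 1.21) = 20.5 m/s
Converting: 20.5 m/s × 1.944 = 39.8 knots

39.8 knots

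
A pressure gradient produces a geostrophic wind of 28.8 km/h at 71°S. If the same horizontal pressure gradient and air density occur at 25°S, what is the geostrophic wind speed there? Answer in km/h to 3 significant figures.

64.4 km/h

With the same pressure gradient and density, V_g ∝ 1/f ∝ 1/sin φ.
V₂ = V₁ · sin φ₁ / sin φ₂ = 28.8 × sin 71° / sin 25°
V₂ = 28.8 × 0.9455/0.4226 = 64.4 km/h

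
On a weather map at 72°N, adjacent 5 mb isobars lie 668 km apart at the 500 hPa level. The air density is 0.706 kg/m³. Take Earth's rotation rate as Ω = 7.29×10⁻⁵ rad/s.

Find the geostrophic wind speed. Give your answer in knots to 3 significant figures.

Coriolis parameter at 72°N:
f = 2Ω sin φ = 2 × 7.29×10⁻⁵ × sin 72° = 1.39×10⁻⁴ s⁻¹
Pressure gradient: |∂P/∂n| = 500 Pa / 668000 m = 7.49×10⁻⁴ Pa/m
Geostrophic balance (pressure-gradient force = Coriolis force):
V_g = (1/(fρ)) |∂P/∂n| = 7.49×10⁻⁴ / (1.39×10⁻⁴ × 0.706) = 7.65 m/s
Converting: 7.65 m/s × 1.944 = 14.9 knots

14.9 knots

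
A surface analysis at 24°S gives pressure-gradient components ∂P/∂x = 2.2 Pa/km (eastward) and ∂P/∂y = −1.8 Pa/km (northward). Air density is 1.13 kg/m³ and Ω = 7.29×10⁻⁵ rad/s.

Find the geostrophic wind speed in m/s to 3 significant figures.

42.4 m/s

Coriolis parameter at 24°S:
f = 2Ω sin φ = 2 × 7.29×10⁻⁵ × sin 24° = 5.93×10⁻⁵ s⁻¹
In the Southern Hemisphere f is negative: f = −5.93×10⁻⁵ s⁻¹.
Component geostrophic relations (x east, y north):
u_g = −(1/(fρ)) ∂P/∂y,  v_g = (1/(fρ)) ∂P/∂x
u_g = −(−1.8×10⁻³)/(−5.93×10⁻⁵ × 1.13) = −26.9 m/s;  v_g = (2.2×10⁻³)/(−5.93×10⁻⁵ × 1.13) = −32.8 m/s
|V_g| = √(u_g² + v_g²) = 42.4 m/s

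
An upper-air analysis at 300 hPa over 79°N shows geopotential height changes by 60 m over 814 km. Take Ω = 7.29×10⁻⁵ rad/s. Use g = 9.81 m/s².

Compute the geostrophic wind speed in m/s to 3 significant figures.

5.05 m/s

Coriolis parameter at 79°N:
f = 2Ω sin φ = 2 × 7.29×10⁻⁵ × sin 79° = 1.43×10⁻⁴ s⁻¹
Height gradient: |∂Z/∂n| = 60 m / 814000 m = 7.37×10⁻⁵
On a pressure surface, geostrophic balance gives V_g = (g/f)|∂Z/∂n|:
V_g = 9.81 × 7.37×10⁻⁵ / 1.43×10⁻⁴ = 5.05 m/s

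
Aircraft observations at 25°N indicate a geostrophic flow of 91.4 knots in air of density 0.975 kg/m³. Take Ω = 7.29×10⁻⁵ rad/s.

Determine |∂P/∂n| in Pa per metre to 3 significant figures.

Coriolis parameter at 25°N:
f = 2Ω sin φ = 2 × 7.29×10⁻⁵ × sin 25° = 6.16×10⁻⁵ s⁻¹
Wind speed in SI: 91.4 knots = 47.0 m/s
Geostrophic balance rearranged: |∂P/∂n| = f ρ V_g
|∂P/∂n| = 6.16×10⁻⁵ × 0.975 × 47.0 = 2.82×10⁻³ Pa/m

2.82×10⁻³ Pa/m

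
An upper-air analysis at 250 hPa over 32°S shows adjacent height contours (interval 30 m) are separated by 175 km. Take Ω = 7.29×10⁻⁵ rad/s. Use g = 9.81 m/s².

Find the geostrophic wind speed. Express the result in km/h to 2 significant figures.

Coriolis parameter at 32°S:
f = 2Ω sin φ = 2 × 7.29×10⁻⁵ × sin 32° = 7.73×10⁻⁵ s⁻¹
Height gradient: |∂Z/∂n| = 30 m / 175000 m = 1.71×10⁻⁴
On a pressure surface, geostrophic balance gives V_g = (g/f)|∂Z/∂n|:
V_g = 9.81 × 1.71×10⁻⁴ / 7.73×10⁻⁵ = 21.8 m/s
Converting: 21.8 m/s × 3.6 = 78 km/h

78 km/h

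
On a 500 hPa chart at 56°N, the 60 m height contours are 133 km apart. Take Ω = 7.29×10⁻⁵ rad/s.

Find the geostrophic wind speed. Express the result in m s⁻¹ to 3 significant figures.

36.6 m s⁻¹

Coriolis parameter at 56°N:
f = 2Ω sin φ = 2 × 7.29×10⁻⁵ × sin 56° = 1.21×10⁻⁴ s⁻¹
Height gradient: |∂Z/∂n| = 60 m / 133000 m = 4.51×10⁻⁴
On a pressure surface, geostrophic balance gives V_g = (g/f)|∂Z/∂n|:
V_g = 9.81 × 4.51×10⁻⁴ / 1.21×10⁻⁴ = 36.6 m/s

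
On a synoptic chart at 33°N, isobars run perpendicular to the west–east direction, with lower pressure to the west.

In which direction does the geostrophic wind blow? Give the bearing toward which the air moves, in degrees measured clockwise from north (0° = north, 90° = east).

The pressure-gradient force points toward the west (bearing 270°).
Geostrophic balance: in the Northern Hemisphere the Coriolis force deflects motion to the right, so the geostrophic wind blows 90° to the right of the pressure-gradient force (low pressure on the left).
Rotating 270° by 90° clockwise gives 000° — the wind blows toward the north.

000°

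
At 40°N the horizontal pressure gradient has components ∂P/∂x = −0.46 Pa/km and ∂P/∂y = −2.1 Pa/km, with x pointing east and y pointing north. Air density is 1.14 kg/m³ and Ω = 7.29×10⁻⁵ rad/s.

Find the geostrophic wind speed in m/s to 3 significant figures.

Coriolis parameter at 40°N:
f = 2Ω sin φ = 2 × 7.29×10⁻⁵ × sin 40° = 9.37×10⁻⁵ s⁻¹
Component geostrophic relations (x east, y north):
u_g = −(1/(fρ)) ∂P/∂y,  v_g = (1/(fρ)) ∂P/∂x
u_g = −(−2.1×10⁻³)/(9.37×10⁻⁵ × 1.14) = 19.7 m/s;  v_g = (−0.46×10⁻³)/(9.37×10⁻⁵ × 1.14) = −4.31 m/s
|V_g| = √(u_g² + v_g²) = 20.1 m/s

20.1 m/s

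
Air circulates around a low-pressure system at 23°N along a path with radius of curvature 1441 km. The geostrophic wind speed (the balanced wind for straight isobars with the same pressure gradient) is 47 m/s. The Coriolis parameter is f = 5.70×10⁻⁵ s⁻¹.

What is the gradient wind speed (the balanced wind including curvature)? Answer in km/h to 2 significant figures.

120 km/h

Around a low, centrifugal force acts outward with Coriolis, so pressure-gradient force balances both:
(1/ρ)|∂P/∂n| = fV + V²/R  →  V² + fR·V − fR·V_g = 0
With fR = 5.70×10⁻⁵ × 1441×10³ m = 82.1 m/s:
V = [−fR + √((fR)² + 4 fR V_g)]/2 = [−82.1 + √(82.1² + 4×82.1×47)]/2 = 33.4 m/s
Subgeostrophic (V < V_g = 47 m/s), as expected around a low.
Converting: 33.4 m/s × 3.6 = 120 km/h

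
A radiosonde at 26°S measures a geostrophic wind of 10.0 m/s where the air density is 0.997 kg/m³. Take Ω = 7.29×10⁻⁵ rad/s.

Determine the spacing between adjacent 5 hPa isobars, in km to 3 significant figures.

785 km

Coriolis parameter at 26°S:
f = 2Ω sin φ = 2 × 7.29×10⁻⁵ × sin 26° = 6.39×10⁻⁵ s⁻¹
Geostrophic balance rearranged: |∂P/∂n| = f ρ V_g
|∂P/∂n| = 6.39×10⁻⁵ × 0.997 × 10.0 = 6.37×10⁻⁴ Pa/m
Isobar spacing: Δn = ΔP/|∂P/∂n| = 500 Pa / 6.37×10⁻⁴ Pa/m = 784649 m ≈ 785 km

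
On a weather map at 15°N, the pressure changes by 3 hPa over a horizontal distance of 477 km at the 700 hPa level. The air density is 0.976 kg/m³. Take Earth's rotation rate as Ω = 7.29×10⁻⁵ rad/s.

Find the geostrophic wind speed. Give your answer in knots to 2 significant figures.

33 knots

Coriolis parameter at 15°N:
f = 2Ω sin φ = 2 × 7.29×10⁻⁵ × sin 15° = 3.77×10⁻⁵ s⁻¹
Pressure gradient: |∂P/∂n| = 300 Pa / 477000 m = 6.29×10⁻⁴ Pa/m
Geostrophic balance (pressure-gradient force = Coriolis force):
V_g = (1/(fρ)) |∂P/∂n| = 6.29×10⁻⁴ / (3.77×10⁻⁵ × 0.976) = 17.1 m/s
Converting: 17.1 m/s × 1.944 = 33 knots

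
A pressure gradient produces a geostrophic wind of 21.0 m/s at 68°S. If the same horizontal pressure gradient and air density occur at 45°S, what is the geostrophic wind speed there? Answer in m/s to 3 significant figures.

With the same pressure gradient and density, V_g ∝ 1/f ∝ 1/sin φ.
V₂ = V₁ · sin φ₁ / sin φ₂ = 21.0 × sin 68° / sin 45°
V₂ = 21.0 × 0.9272/0.7071 = 27.5 m/s

27.5 m/s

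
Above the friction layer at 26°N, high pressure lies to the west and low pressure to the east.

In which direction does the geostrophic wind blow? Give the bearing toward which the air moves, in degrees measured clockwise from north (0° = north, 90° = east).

180°

The pressure-gradient force points toward the east (bearing 090°).
Geostrophic balance: in the Northern Hemisphere the Coriolis force deflects motion to the right, so the geostrophic wind blows 90° to the right of the pressure-gradient force (low pressure on the left).
Rotating 090° by 90° clockwise gives 180° — the wind blows toward the south.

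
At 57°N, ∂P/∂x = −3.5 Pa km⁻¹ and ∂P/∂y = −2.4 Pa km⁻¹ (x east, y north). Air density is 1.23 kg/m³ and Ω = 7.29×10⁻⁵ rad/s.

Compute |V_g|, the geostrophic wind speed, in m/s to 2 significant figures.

Coriolis parameter at 57°N:
f = 2Ω sin φ = 2 × 7.29×10⁻⁵ × sin 57° = 1.22×10⁻⁴ s⁻¹
Component geostrophic relations (x east, y north):
u_g = −(1/(fρ)) ∂P/∂y,  v_g = (1/(fρ)) ∂P/∂x
u_g = −(−2.4×10⁻³)/(1.22×10⁻⁴ × 1.23) = 16.0 m/s;  v_g = (−3.5×10⁻³)/(1.22×10⁻⁴ × 1.23) = −23.3 m/s
|V_g| = √(u_g² + v_g²) = 28.2 m/s

28 m/s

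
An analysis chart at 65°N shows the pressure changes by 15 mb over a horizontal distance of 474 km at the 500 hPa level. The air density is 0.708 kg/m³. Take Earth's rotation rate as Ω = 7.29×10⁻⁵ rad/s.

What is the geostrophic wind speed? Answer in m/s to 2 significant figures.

Coriolis parameter at 65°N:
f = 2Ω sin φ = 2 × 7.29×10⁻⁵ × sin 65° = 1.32×10⁻⁴ s⁻¹
Pressure gradient: |∂P/∂n| = 1500 Pa / 474000 m = 3.16×10⁻³ Pa/m
Geostrophic balance (pressure-gradient force = Coriolis force):
V_g = (1/(fρ)) |∂P/∂n| = 3.16×10⁻³ / (1.32×10⁻⁴ × 0.708) = 33.8 m/s

34 m/s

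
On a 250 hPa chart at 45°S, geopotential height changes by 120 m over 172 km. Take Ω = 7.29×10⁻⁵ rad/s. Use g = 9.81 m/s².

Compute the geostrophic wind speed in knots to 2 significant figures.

Coriolis parameter at 45°S:
f = 2Ω sin φ = 2 × 7.29×10⁻⁵ × sin 45° = 1.03×10⁻⁴ s⁻¹
Height gradient: |∂Z/∂n| = 120 m / 172000 m = 6.98×10⁻⁴
On a pressure surface, geostrophic balance gives V_g = (g/f)|∂Z/∂n|:
V_g = 9.81 × 6.98×10⁻⁴ / 1.03×10⁻⁴ = 66.4 m/s
Converting: 66.4 m/s × 1.944 = 130 knots

130 knots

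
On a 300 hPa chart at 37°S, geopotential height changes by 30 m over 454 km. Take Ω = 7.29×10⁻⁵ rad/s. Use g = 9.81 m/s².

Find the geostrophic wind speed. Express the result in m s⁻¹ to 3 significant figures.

7.39 m s⁻¹

Coriolis parameter at 37°S:
f = 2Ω sin φ = 2 × 7.29×10⁻⁵ × sin 37° = 8.77×10⁻⁵ s⁻¹
Height gradient: |∂Z/∂n| = 30 m / 454000 m = 6.61×10⁻⁵
On a pressure surface, geostrophic balance gives V_g = (g/f)|∂Z/∂n|:
V_g = 9.81 × 6.61×10⁻⁵ / 8.77×10⁻⁵ = 7.39 m/s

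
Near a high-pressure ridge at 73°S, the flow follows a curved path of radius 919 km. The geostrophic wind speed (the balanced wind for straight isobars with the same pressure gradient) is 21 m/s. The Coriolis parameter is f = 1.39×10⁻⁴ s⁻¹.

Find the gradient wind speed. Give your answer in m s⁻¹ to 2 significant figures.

26 m s⁻¹

Around a high, pressure-gradient force acts outward with centrifugal, so Coriolis balances both:
fV = (1/ρ)|∂P/∂n| + V²/R  →  V² − fR·V + fR·V_g = 0
With fR = 1.39×10⁻⁴ × 919×10³ m = 128 m/s:
V = [fR − √((fR)² − 4 fR V_g)]/2 = [128 − √(128² − 4×128×21)]/2 = 26.5 m/s
Supergeostrophic (V > V_g = 21 m/s), as expected around a high.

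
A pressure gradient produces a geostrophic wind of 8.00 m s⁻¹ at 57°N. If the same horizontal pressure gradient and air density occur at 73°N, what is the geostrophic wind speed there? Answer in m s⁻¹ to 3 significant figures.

With the same pressure gradient and density, V_g ∝ 1/f ∝ 1/sin φ.
V₂ = V₁ · sin φ₁ / sin φ₂ = 8.00 × sin 57° / sin 73°
V₂ = 8.00 × 0.8387/0.9563 = 7.02 m s⁻¹

7.02 m s⁻¹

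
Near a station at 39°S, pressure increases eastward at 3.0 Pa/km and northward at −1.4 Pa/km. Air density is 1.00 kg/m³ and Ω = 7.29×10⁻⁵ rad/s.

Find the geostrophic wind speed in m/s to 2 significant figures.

Coriolis parameter at 39°S:
f = 2Ω sin φ = 2 × 7.29×10⁻⁵ × sin 39° = 9.18×10⁻⁵ s⁻¹
In the Southern Hemisphere f is negative: f = −9.18×10⁻⁵ s⁻¹.
Component geostrophic relations (x east, y north):
u_g = −(1/(fρ)) ∂P/∂y,  v_g = (1/(fρ)) ∂P/∂x
u_g = −(−1.4×10⁻³)/(−9.18×10⁻⁵ × 1.00) = −15.3 m/s;  v_g = (3.0×10⁻³)/(−9.18×10⁻⁵ × 1.00) = −32.7 m/s
|V_g| = √(u_g² + v_g²) = 36.1 m/s

36 m/s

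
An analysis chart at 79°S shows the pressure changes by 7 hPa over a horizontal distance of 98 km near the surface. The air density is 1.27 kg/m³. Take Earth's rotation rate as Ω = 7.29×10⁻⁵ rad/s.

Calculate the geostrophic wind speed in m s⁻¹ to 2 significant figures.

39 m s⁻¹

Coriolis parameter at 79°S:
f = 2Ω sin φ = 2 × 7.29×10⁻⁵ × sin 79° = 1.43×10⁻⁴ s⁻¹
Pressure gradient: |∂P/∂n| = 700 Pa / 98000 m = 7.14×10⁻³ Pa/m
Geostrophic balance (pressure-gradient force = Coriolis force):
V_g = (1/(fρ)) |∂P/∂n| = 7.14×10⁻³ / (1.43×10⁻⁴ × 1.27) = 39.3 m/s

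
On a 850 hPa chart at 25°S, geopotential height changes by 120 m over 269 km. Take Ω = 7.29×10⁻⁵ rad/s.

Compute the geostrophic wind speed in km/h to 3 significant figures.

Coriolis parameter at 25°S:
f = 2Ω sin φ = 2 × 7.29×10⁻⁵ × sin 25° = 6.16×10⁻⁵ s⁻¹
Height gradient: |∂Z/∂n| = 120 m / 269000 m = 4.46×10⁻⁴
On a pressure surface, geostrophic balance gives V_g = (g/f)|∂Z/∂n|:
V_g = 9.81 × 4.46×10⁻⁴ / 6.16×10⁻⁵ = 71.0 m/s
Converting: 71.0 m/s × 3.6 = 256 km/h

256 km/h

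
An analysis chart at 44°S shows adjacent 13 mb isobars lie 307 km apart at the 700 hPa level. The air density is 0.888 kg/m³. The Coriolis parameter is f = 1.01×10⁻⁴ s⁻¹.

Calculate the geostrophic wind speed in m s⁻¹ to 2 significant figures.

Pressure gradient: |∂P/∂n| = 1300 Pa / 307000 m = 4.23×10⁻³ Pa/m
Geostrophic balance (pressure-gradient force = Coriolis force):
V_g = (1/(fρ)) |∂P/∂n| = 4.23×10⁻³ / (1.01×10⁻⁴ × 0.888) = 47.2 m/s

47 m s⁻¹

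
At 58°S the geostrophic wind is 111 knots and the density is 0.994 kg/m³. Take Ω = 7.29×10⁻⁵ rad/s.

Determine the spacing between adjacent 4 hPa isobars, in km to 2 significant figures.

Coriolis parameter at 58°S:
f = 2Ω sin φ = 2 × 7.29×10⁻⁵ × sin 58° = 1.24×10⁻⁴ s⁻¹
Wind speed in SI: 111 knots = 57.1 m/s
Geostrophic balance rearranged: |∂P/∂n| = f ρ V_g
|∂P/∂n| = 1.24×10⁻⁴ × 0.994 × 57.1 = 7.02×10⁻³ Pa/m
Isobar spacing: Δn = ΔP/|∂P/∂n| = 400 Pa / 7.02×10⁻³ Pa/m = 56995 m ≈ 57 km

57 km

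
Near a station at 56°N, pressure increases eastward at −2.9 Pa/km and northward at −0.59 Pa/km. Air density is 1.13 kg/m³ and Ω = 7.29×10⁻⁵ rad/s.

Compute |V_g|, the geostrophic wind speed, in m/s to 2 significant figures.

Coriolis parameter at 56°N:
f = 2Ω sin φ = 2 × 7.29×10⁻⁵ × sin 56° = 1.21×10⁻⁴ s⁻¹
Component geostrophic relations (x east, y north):
u_g = −(1/(fρ)) ∂P/∂y,  v_g = (1/(fρ)) ∂P/∂x
u_g = −(−0.59×10⁻³)/(1.21×10⁻⁴ × 1.13) = 4.32 m/s;  v_g = (−2.9×10⁻³)/(1.21×10⁻⁴ × 1.13) = −21.2 m/s
|V_g| = √(u_g² + v_g²) = 21.7 m/s

22 m/s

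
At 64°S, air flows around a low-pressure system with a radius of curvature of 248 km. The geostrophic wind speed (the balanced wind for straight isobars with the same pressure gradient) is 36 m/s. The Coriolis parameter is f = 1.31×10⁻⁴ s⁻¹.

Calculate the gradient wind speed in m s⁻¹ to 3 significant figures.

Around a low, centrifugal force acts outward with Coriolis, so pressure-gradient force balances both:
(1/ρ)|∂P/∂n| = fV + V²/R  →  V² + fR·V − fR·V_g = 0
With fR = 1.31×10⁻⁴ × 248×10³ m = 32.5 m/s:
V = [−fR + √((fR)² + 4 fR V_g)]/2 = [−32.5 + √(32.5² + 4×32.5×36)]/2 = 21.6 m/s
Subgeostrophic (V < V_g = 36 m/s), as expected around a low.

21.6 m s⁻¹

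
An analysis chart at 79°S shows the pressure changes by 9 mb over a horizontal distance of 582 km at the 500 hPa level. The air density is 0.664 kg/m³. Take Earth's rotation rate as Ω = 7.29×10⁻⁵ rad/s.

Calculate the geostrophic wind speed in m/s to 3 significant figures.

Coriolis parameter at 79°S:
f = 2Ω sin φ = 2 × 7.29×10⁻⁵ × sin 79° = 1.43×10⁻⁴ s⁻¹
Pressure gradient: |∂P/∂n| = 900 Pa / 582000 m = 1.55×10⁻³ Pa/m
Geostrophic balance (pressure-gradient force = Coriolis force):
V_g = (1/(fρ)) |∂P/∂n| = 1.55×10⁻³ / (1.43×10⁻⁴ × 0.664) = 16.3 m/s

16.3 m/s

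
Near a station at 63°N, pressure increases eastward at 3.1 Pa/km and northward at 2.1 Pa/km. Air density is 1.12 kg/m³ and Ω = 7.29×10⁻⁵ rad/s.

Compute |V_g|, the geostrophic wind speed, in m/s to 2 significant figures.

Coriolis parameter at 63°N:
f = 2Ω sin φ = 2 × 7.29×10⁻⁵ × sin 63° = 1.30×10⁻⁴ s⁻¹
Component geostrophic relations (x east, y north):
u_g = −(1/(fρ)) ∂P/∂y,  v_g = (1/(fρ)) ∂P/∂x
u_g = −(2.1×10⁻³)/(1.30×10⁻⁴ × 1.12) = −14.4 m/s;  v_g = (3.1×10⁻³)/(1.30×10⁻⁴ × 1.12) = 21.3 m/s
|V_g| = √(u_g² + v_g²) = 25.7 m/s

26 m/s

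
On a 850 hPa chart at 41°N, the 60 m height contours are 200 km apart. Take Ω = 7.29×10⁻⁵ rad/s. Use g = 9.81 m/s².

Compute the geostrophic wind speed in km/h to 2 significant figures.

Coriolis parameter at 41°N:
f = 2Ω sin φ = 2 × 7.29×10⁻⁵ × sin 41° = 9.57×10⁻⁵ s⁻¹
Height gradient: |∂Z/∂n| = 60 m / 200000 m = 3.00×10⁻⁴
On a pressure surface, geostrophic balance gives V_g = (g/f)|∂Z/∂n|:
V_g = 9.81 × 3.00×10⁻⁴ / 9.57×10⁻⁵ = 30.8 m/s
Converting: 30.8 m/s × 3.6 = 110 km/h

110 km/h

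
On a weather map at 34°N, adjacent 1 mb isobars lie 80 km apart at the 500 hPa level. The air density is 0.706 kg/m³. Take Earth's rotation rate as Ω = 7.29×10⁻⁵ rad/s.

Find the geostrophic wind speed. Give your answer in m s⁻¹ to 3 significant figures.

21.7 m s⁻¹

Coriolis parameter at 34°N:
f = 2Ω sin φ = 2 × 7.29×10⁻⁵ × sin 34° = 8.15×10⁻⁵ s⁻¹
Pressure gradient: |∂P/∂n| = 100 Pa / 80000 m = 1.25×10⁻³ Pa/m
Geostrophic balance (pressure-gradient force = Coriolis force):
V_g = (1/(fρ)) |∂P/∂n| = 1.25×10⁻³ / (8.15×10⁻⁵ × 0.706) = 21.7 m/s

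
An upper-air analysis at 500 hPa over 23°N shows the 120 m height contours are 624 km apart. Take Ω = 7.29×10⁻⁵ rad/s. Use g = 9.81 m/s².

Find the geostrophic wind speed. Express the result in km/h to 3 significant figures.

Coriolis parameter at 23°N:
f = 2Ω sin φ = 2 × 7.29×10⁻⁵ × sin 23° = 5.70×10⁻⁵ s⁻¹
Height gradient: |∂Z/∂n| = 120 m / 624000 m = 1.92×10⁻⁴
On a pressure surface, geostrophic balance gives V_g = (g/f)|∂Z/∂n|:
V_g = 9.81 × 1.92×10⁻⁴ / 5.70×10⁻⁵ = 33.1 m/s
Converting: 33.1 m/s × 3.6 = 119 km/h

119 km/h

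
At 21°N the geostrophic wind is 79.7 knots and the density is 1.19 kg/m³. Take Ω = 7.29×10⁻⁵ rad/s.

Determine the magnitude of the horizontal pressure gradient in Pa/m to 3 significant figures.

Coriolis parameter at 21°N:
f = 2Ω sin φ = 2 × 7.29×10⁻⁵ × sin 21° = 5.23×10⁻⁵ s⁻¹
Wind speed in SI: 79.7 knots = 41.0 m/s
Geostrophic balance rearranged: |∂P/∂n| = f ρ V_g
|∂P/∂n| = 5.23×10⁻⁵ × 1.19 × 41.0 = 2.55×10⁻³ Pa/m

2.55×10⁻³ Pa/m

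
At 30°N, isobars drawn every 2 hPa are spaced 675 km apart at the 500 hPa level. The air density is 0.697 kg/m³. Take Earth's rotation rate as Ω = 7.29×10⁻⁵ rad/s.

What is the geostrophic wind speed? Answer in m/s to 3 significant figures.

5.83 m/s

Coriolis parameter at 30°N:
f = 2Ω sin φ = 2 × 7.29×10⁻⁵ × sin 30° = 7.29×10⁻⁵ s⁻¹
Pressure gradient: |∂P/∂n| = 200 Pa / 675000 m = 2.96×10⁻⁴ Pa/m
Geostrophic balance (pressure-gradient force = Coriolis force):
V_g = (1/(fρ)) |∂P/∂n| = 2.96×10⁻⁴ / (7.29×10⁻⁵ × 0.697) = 5.83 m/s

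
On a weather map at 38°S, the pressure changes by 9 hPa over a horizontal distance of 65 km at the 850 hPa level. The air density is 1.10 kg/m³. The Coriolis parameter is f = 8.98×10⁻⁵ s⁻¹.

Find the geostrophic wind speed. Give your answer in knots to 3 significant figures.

Pressure gradient: |∂P/∂n| = 900 Pa / 65000 m = 1.38×10⁻² Pa/m
Geostrophic balance (pressure-gradient force = Coriolis force):
V_g = (1/(fρ)) |∂P/∂n| = 1.38×10⁻² / (8.98×10⁻⁵ × 1.10) = 140 m/s
Converting: 140 m/s × 1.944 = 272 knots

272 knots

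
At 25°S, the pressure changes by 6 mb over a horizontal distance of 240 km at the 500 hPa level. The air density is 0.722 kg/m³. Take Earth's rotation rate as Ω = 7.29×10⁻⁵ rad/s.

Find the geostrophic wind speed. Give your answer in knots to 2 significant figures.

110 knots

Coriolis parameter at 25°S:
f = 2Ω sin φ = 2 × 7.29×10⁻⁵ × sin 25° = 6.16×10⁻⁵ s⁻¹
Pressure gradient: |∂P/∂n| = 600 Pa / 240000 m = 2.50×10⁻³ Pa/m
Geostrophic balance (pressure-gradient force = Coriolis force):
V_g = (1/(fρ)) |∂P/∂n| = 2.50×10⁻³ / (6.16×10⁻⁵ × 0.722) = 56.2 m/s
Converting: 56.2 m/s × 1.944 = 110 knots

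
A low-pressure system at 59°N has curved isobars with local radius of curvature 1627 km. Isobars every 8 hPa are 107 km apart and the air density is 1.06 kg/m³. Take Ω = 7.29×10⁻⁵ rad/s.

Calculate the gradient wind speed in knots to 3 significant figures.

89.5 knots

Coriolis parameter at 59°N:
f = 2Ω sin φ = 2 × 7.29×10⁻⁵ × sin 59° = 1.25×10⁻⁴ s⁻¹
Pressure gradient: |∂P/∂n| = 800 Pa / 107000 m = 7.48×10⁻³ Pa/m
Geostrophic speed: V_g = |∂P/∂n|/(fρ) = 7.48×10⁻³/(1.25×10⁻⁴ × 1.06) = 56.4 m/s
Around a low, centrifugal force acts outward with Coriolis, so pressure-gradient force balances both:
(1/ρ)|∂P/∂n| = fV + V²/R  →  V² + fR·V − fR·V_g = 0
With fR = 1.25×10⁻⁴ × 1627×10³ m = 203 m/s:
V = [−fR + √((fR)² + 4 fR V_g)]/2 = [−203 + √(203² + 4×203×56.4)]/2 = 46 m/s
Subgeostrophic (V < V_g = 56.4 m/s), as expected around a low.
Converting: 46 m/s × 1.944 = 89.5 knots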